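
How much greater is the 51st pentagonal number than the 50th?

Consecutive pentagonal numbers differ by 3n − 2: here 3·51 − 2 = 151.

151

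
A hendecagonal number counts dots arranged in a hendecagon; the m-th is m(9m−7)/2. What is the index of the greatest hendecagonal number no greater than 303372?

Solve n(9n−7)/2 ≤ 303372 for integer n.
n = 260 gives 303290 ≤ 303372, while n = 261 gives 305631 > 303372; so the answer is index 260.

260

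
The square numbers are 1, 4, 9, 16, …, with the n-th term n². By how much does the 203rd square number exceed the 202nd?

n² − (n−1)² = 2n − 1, so 203² − 202² = 2·203 − 1 = 405.

405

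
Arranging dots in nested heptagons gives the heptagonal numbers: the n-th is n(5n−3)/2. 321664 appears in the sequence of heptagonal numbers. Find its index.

Set n(5n−3)/2 = 321664, giving 5n² − 3n − 643328 = 0.
The discriminant is 9 + 40·321664 = 12866569, and √12866569 = 3587.
So n = (3 + 3587) / 10 = 3590/10 = 359.

359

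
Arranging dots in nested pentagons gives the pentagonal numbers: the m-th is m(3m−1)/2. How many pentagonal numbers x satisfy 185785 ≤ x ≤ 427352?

The n-th pentagonal number is n(3n−1)/2.
Smallest index with value ≥ 185785: n = 353 (giving 186737).
Largest index with value ≤ 427352: n = 533 (giving 425867).
Indices 353 through 533: 181 terms.

181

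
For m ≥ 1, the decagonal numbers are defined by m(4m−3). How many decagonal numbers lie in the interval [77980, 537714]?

228

The n-th decagonal number is n(4n−3).
Smallest index with value ≥ 77980: n = 140 (giving 77980).
Largest index with value ≤ 537714: n = 367 (giving 537655).
Indices 140 through 367: 228 terms.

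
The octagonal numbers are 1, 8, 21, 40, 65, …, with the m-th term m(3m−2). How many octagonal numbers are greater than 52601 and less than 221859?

140

The n-th octagonal number is n(3n−2).
Smallest index with value > 52601: n = 133 (giving 52801).
Largest index with value < 221859: n = 272 (giving 221408).
Indices 133 through 272: 140 terms.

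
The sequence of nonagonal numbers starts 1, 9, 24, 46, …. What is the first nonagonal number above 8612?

8625

Solve n(7n−5)/2 > 8612 for integer n.
The largest n with value ≤ 8612 is 49 (since 8281 ≤ 8612 < 8625), so the first above is n = 50, value 8625.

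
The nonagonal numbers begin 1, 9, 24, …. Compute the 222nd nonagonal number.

171939

The 222nd nonagonal number is n(7n−5)/2 with n = 222.
222·(7·222 − 5)/2 = 222·1549/2 = 171939.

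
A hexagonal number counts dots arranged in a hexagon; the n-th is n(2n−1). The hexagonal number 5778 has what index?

54

Set n(2n−1) = 5778, giving 2n² − n − 5778 = 0.
So n = (1 + 215) / 4 = 216/4 = 54.
Check: 54·(2·54 − 1) = 5778. ✓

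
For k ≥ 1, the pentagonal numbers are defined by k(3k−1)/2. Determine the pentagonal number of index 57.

57·(3·57 − 1)/2 = 57·170/2 = 57·85 = 4845.

4845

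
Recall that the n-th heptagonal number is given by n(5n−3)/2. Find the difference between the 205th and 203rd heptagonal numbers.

205·(5·205 − 3)/2 = 104755 and 203·(5·203 − 3)/2 = 102718.
Difference: 104755 − 102718 = 2037.

2037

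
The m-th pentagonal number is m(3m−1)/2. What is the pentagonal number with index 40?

2380

The 40th pentagonal number is n(3n−1)/2 with n = 40.
40·(3·40 − 1)/2 = 40·119/2 = 2380.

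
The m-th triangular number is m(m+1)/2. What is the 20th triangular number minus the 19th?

20

Consecutive triangular numbers differ by n: T_{20} − T_{19} = 20.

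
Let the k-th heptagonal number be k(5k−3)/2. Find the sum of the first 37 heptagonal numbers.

42883

Σ i(5i−3)/2 = (5Σi² − 3Σi) / 2 over i = 1..37.
Σi = 703 and Σi² = 17575.
(5·17575 − 3·703) / 2 = 85766/2 = 42883.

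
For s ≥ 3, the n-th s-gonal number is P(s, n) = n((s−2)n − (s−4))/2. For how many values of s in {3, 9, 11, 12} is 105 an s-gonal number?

2

s = 3: P(3, 14) = 105. ✓
s = 9: P(9, 5) = 75 and P(9, 6) = 111; 105 is not s-gonal.
s = 11: P(11, 5) = 95 and P(11, 6) = 141; 105 is not s-gonal.
s = 12: P(12, 5) = 105. ✓
Hits: s ∈ {3, 12} → 2.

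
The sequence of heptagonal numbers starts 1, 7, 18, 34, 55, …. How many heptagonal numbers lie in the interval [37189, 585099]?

362

The n-th heptagonal number is n(5n−3)/2.
Smallest index with value ≥ 37189: n = 123 (giving 37638).
Largest index with value ≤ 585099: n = 484 (giving 584914).
Indices 123 through 484: 362 terms.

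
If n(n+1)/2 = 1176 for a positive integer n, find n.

Set n(n+1)/2 = 1176, giving n² + n − 2352 = 0.
The discriminant is 1 + 8·1176 = 9409, and √9409 = 97.
So n = (-1 + 97) / 2 = 96/2 = 48.

48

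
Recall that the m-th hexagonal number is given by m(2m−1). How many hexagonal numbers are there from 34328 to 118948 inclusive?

The n-th hexagonal number is n(2n−1).
Smallest index with value ≥ 34328: n = 132 (giving 34716).
Largest index with value ≤ 118948: n = 244 (giving 118828).
Indices 132 through 244: 113 terms.

113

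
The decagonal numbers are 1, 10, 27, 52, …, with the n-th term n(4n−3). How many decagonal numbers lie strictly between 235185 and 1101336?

283

The n-th decagonal number is n(4n−3).
Smallest index with value > 235185: n = 243 (giving 235467).
Largest index with value < 1101336: n = 525 (giving 1100925).
Indices 243 through 525: 283 terms.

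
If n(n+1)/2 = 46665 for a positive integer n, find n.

305

Set n(n+1)/2 = 46665, giving n² + n − 93330 = 0.
The discriminant is 1 + 8·46665 = 373321, and √373321 = 611.
So n = (-1 + 611) / 2 = 610/2 = 305.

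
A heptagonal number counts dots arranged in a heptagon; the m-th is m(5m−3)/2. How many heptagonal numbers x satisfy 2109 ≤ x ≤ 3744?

10

The n-th heptagonal number is n(5n−3)/2.
Smallest index with value ≥ 2109: n = 30 (giving 2205).
Largest index with value ≤ 3744: n = 39 (giving 3744).
Indices 30 through 39: 10 terms.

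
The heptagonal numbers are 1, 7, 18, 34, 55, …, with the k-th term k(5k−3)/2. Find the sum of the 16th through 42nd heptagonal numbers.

Σ i(5i−3)/2 = (5Σi² − 3Σi) / 2 over i = 16..42.
Σi = 903 − 120 = 783 and Σi² = 25585 − 1240 = 24345.
(5·24345 − 3·783) / 2 = 119376/2 = 59688.

59688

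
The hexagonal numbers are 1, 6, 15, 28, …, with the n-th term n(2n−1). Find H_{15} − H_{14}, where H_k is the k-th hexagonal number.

Consecutive hexagonal numbers differ by 4n − 3: here 4·15 − 3 = 57.

57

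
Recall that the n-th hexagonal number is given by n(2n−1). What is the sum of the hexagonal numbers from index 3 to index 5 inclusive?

Σ i(2i−1) = 2Σi² − Σi over i = 3..5.
Σi = 15 − 3 = 12 and Σi² = 55 − 5 = 50.
2·50 − 1·12 = 88.

88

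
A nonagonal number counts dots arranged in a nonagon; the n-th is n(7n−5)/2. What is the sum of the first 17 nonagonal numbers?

5865

Σ i(7i−5)/2 = (7Σi² − 5Σi) / 2 over i = 1..17.
Σi = 153 and Σi² = 1785.
(7·1785 − 5·153) / 2 = 11730/2 = 5865.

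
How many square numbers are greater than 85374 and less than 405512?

The n-th square number is n².
Smallest index with value > 85374: n = 293 (giving 85849).
Largest index with value < 405512: n = 636 (giving 404496).
Indices 293 through 636: 344 terms.

344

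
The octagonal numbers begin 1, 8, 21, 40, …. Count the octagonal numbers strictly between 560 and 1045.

4

The n-th octagonal number is n(3n−2).
Smallest index with value > 560: n = 15 (giving 645).
Largest index with value < 1045: n = 18 (giving 936).
Indices 15 through 18: 4 terms.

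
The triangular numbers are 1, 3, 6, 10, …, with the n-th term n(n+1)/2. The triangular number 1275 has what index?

Set n(n+1)/2 = 1275, giving n² + n − 2550 = 0.
So n = (-1 + 101) / 2 = 100/2 = 50.
Check: 50·51/2 = 1275. ✓

50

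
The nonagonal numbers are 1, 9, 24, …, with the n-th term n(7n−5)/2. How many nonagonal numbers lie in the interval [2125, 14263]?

40

The n-th nonagonal number is n(7n−5)/2.
Smallest index with value ≥ 2125: n = 25 (giving 2125).
Largest index with value ≤ 14263: n = 64 (giving 14176).
Indices 25 through 64: 40 terms.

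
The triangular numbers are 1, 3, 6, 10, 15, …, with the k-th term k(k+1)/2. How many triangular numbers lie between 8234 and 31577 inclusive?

123

The n-th triangular number is n(n+1)/2.
Smallest index with value ≥ 8234: n = 128 (giving 8256).
Largest index with value ≤ 31577: n = 250 (giving 31375).
Indices 128 through 250: 123 terms.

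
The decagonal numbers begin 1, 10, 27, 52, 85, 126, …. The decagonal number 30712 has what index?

88

Set n(4n−3) = 30712, giving 4n² − 3n − 30712 = 0.
The discriminant is 9 + 16·30712 = 491401, and √491401 = 701.
So n = (3 + 701) / 8 = 704/8 = 88.
Check: 88·(4·88 − 3) = 30712. ✓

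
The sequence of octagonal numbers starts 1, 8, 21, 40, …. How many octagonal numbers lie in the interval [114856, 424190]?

The n-th octagonal number is n(3n−2).
Smallest index with value ≥ 114856: n = 196 (giving 114856).
Largest index with value ≤ 424190: n = 376 (giving 423376).
Indices 196 through 376: 181 terms.

181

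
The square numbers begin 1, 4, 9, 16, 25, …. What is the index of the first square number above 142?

12

Solve n² > 142 for integer n.
The largest n with value ≤ 142 is 11 (since 121 ≤ 142 < 144), so the first above is n = 12, value 144.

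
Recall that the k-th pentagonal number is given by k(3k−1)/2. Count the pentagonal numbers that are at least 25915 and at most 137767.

172

The n-th pentagonal number is n(3n−1)/2.
Smallest index with value ≥ 25915: n = 132 (giving 26070).
Largest index with value ≤ 137767: n = 303 (giving 137562).
Indices 132 through 303: 172 terms.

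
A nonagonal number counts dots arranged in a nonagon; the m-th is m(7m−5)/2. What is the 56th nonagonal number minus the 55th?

386

Consecutive nonagonal numbers differ by 7n − 6: here 7·56 − 6 = 386.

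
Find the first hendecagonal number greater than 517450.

519010

Solve n(9n−7)/2 > 517450 for integer n.
The largest n with value ≤ 517450 is 339 (since 515958 ≤ 517450 < 519010), so the first above is n = 340, value 519010.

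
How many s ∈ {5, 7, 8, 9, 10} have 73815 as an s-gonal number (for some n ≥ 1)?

s = 5: P(5, 222) = 73815. ✓
s = 7: P(7, 172) = 73702 and P(7, 173) = 74563; 73815 is not s-gonal.
s = 8: P(8, 157) = 73633 and P(8, 158) = 74576; 73815 is not s-gonal.
s = 9: P(9, 145) = 73225 and P(9, 146) = 74241; 73815 is not s-gonal.
s = 10: P(10, 136) = 73576 and P(10, 137) = 74665; 73815 is not s-gonal.
Hits: s ∈ {5} → 1.

1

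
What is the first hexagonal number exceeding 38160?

Solve n(2n−1) > 38160 for integer n.
The largest n with value ≤ 38160 is 138 (since 37950 ≤ 38160 < 38503), so the first above is n = 139, value 38503.

38503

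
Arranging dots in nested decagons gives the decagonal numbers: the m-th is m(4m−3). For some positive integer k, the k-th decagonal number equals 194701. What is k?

221

Set n(4n−3) = 194701, giving 4n² − 3n − 194701 = 0.
So n = (3 + 1765) / 8 = 1768/8 = 221.
Check: 221·(4·221 − 3) = 194701. ✓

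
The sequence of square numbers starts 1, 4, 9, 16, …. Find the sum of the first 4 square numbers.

30

Σ_{i=1}^{4} i² = 4·5·9/6 = 30.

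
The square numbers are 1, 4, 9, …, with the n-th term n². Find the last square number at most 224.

Solve n² ≤ 224 for integer n.
n = 14 gives 196 ≤ 224, while n = 15 gives 225 > 224; so the answer is 196.

196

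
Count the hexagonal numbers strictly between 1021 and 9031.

45

The n-th hexagonal number is n(2n−1).
Smallest index with value > 1021: n = 23 (giving 1035).
Largest index with value < 9031: n = 67 (giving 8911).
Indices 23 through 67: 45 terms.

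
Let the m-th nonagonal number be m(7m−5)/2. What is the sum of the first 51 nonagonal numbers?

Σ i(7i−5)/2 = (7Σi² − 5Σi) / 2 over i = 1..51.
Σi = 1326 and Σi² = 45526.
(7·45526 − 5·1326) / 2 = 312052/2 = 156026.

156026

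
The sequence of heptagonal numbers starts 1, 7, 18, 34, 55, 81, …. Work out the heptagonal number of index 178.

The 178th heptagonal number is n(5n−3)/2 with n = 178.
178·(5·178 − 3)/2 = 178·887/2 = 78943.

78943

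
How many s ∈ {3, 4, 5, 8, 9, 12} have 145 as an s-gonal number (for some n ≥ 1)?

1

s = 3: P(3, 16) = 136 and P(3, 17) = 153; 145 is not s-gonal.
s = 4: P(4, 12) = 144 and P(4, 13) = 169; 145 is not s-gonal.
s = 5: P(5, 10) = 145. ✓
s = 8: P(8, 7) = 133 and P(8, 8) = 176; 145 is not s-gonal.
s = 9: P(9, 6) = 111 and P(9, 7) = 154; 145 is not s-gonal.
s = 12: P(12, 5) = 105 and P(12, 6) = 156; 145 is not s-gonal.
Hits: s ∈ {5} → 1.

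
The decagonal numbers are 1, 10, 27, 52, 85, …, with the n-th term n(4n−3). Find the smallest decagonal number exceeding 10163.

10251

Solve n(4n−3) > 10163 for integer n.
The largest n with value ≤ 10163 is 50 (since 9850 ≤ 10163 < 10251), so the first above is n = 51, value 10251.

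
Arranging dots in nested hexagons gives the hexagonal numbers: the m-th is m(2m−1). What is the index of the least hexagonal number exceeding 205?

Solve n(2n−1) > 205 for integer n.
The largest n with value ≤ 205 is 10 (since 190 ≤ 205 < 231), so the first above is n = 11, value 231.

11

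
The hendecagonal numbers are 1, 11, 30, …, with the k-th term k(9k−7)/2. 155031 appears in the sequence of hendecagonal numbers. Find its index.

186

Set n(9n−7)/2 = 155031, giving 9n² − 7n − 310062 = 0.
So n = (7 + 3341) / 18 = 3348/18 = 186.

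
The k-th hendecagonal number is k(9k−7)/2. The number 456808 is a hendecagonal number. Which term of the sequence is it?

Set n(9n−7)/2 = 456808, giving 9n² − 7n − 913616 = 0.
So n = (7 + 5735) / 18 = 5742/18 = 319.
Check: 319·(9·319 − 7)/2 = 456808. ✓

319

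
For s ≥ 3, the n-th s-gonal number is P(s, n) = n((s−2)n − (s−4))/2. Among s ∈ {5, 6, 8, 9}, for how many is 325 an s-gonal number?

s = 5: P(5, 14) = 287 and P(5, 15) = 330; 325 is not s-gonal.
s = 6: P(6, 13) = 325. ✓
s = 8: P(8, 10) = 280 and P(8, 11) = 341; 325 is not s-gonal.
s = 9: P(9, 10) = 325. ✓
Hits: s ∈ {6, 9} → 2.

2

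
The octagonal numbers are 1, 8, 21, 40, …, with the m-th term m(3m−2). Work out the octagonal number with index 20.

1160

The 20th octagonal number is n(3n−2) with n = 20.
20·(3·20 − 2) = 20·58 = 1160.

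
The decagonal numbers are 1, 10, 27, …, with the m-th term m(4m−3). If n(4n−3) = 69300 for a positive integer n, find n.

132

Set n(4n−3) = 69300, giving 4n² − 3n − 69300 = 0.
The discriminant is 9 + 16·69300 = 1108809, and √1108809 = 1053.
So n = (3 + 1053) / 8 = 1056/8 = 132.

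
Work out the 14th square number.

The 14th square number is n² with n = 14.
14² = 196.

196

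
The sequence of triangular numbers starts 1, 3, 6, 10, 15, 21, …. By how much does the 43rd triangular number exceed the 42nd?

Consecutive triangular numbers differ by n: T_{43} − T_{42} = 43.

43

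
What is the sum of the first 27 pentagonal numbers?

10206

Σ i(3i−1)/2 = (3Σi² − Σi) / 2 over i = 1..27.
Σi = 378 and Σi² = 6930.
(3·6930 − 1·378) / 2 = 20412/2 = 10206.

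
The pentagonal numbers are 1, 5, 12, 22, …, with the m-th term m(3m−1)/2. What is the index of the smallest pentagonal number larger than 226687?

Solve n(3n−1)/2 > 226687 for integer n.
The largest n with value ≤ 226687 is 388 (since 225622 ≤ 226687 < 226787), so the first above is n = 389, value 226787.

389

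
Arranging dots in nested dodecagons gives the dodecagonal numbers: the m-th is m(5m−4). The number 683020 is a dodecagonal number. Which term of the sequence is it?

370

Set n(5n−4) = 683020, giving 5n² − 4n − 683020 = 0.
So n = (4 + 3696) / 10 = 3700/10 = 370.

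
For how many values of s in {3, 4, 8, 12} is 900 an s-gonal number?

1

s = 3: P(3, 41) = 861 and P(3, 42) = 903; 900 is not s-gonal.
s = 4: P(4, 30) = 900. ✓
s = 8: P(8, 17) = 833 and P(8, 18) = 936; 900 is not s-gonal.
s = 12: P(12, 13) = 793 and P(12, 14) = 924; 900 is not s-gonal.
Hits: s ∈ {4} → 1.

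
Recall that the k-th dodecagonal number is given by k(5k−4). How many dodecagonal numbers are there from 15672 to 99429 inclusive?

The n-th dodecagonal number is n(5n−4).
Smallest index with value ≥ 15672: n = 57 (giving 16017).
Largest index with value ≤ 99429: n = 141 (giving 98841).
Indices 57 through 141: 85 terms.

85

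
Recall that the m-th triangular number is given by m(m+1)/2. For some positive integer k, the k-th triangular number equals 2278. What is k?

67

Set n(n+1)/2 = 2278, giving n² + n − 4556 = 0.
So n = (-1 + 135) / 2 = 134/2 = 67.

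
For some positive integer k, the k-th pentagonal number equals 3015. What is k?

45

Set n(3n−1)/2 = 3015, giving 3n² − n − 6030 = 0.
The discriminant is 1 + 24·3015 = 72361, and √72361 = 269.
So n = (1 + 269) / 6 = 270/6 = 45.
Check: 45·(3·45 − 1)/2 = 3015. ✓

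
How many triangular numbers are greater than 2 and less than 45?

The n-th triangular number is n(n+1)/2.
Smallest index with value > 2: n = 2 (giving 3).
Largest index with value < 45: n = 8 (giving 36).
Indices 2 through 8: 7 terms.

7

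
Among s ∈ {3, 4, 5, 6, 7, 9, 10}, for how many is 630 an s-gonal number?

2

s = 3: P(3, 35) = 630. ✓
s = 4: P(4, 25) = 625 and P(4, 26) = 676; 630 is not s-gonal.
s = 5: P(5, 20) = 590 and P(5, 21) = 651; 630 is not s-gonal.
s = 6: P(6, 18) = 630. ✓
s = 7: P(7, 16) = 616 and P(7, 17) = 697; 630 is not s-gonal.
s = 9: P(9, 13) = 559 and P(9, 14) = 651; 630 is not s-gonal.
s = 10: P(10, 12) = 540 and P(10, 13) = 637; 630 is not s-gonal.
Hits: s ∈ {3, 6} → 2.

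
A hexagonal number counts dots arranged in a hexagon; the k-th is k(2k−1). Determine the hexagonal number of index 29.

The 29th hexagonal number is n(2n−1) with n = 29.
29·(2·29 − 1) = 29·57 = 1653.

1653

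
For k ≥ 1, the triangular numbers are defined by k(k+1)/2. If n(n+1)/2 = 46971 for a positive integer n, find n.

306

Set n(n+1)/2 = 46971, giving n² + n − 93942 = 0.
So n = (-1 + 613) / 2 = 612/2 = 306.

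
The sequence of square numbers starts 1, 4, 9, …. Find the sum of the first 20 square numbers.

2870

Σ_{i=1}^{20} i² = 20·21·41/6 = 2870.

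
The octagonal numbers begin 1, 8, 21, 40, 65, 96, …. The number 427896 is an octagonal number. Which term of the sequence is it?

378

Set n(3n−2) = 427896, giving 3n² − 2n − 427896 = 0.
The discriminant is 4 + 12·427896 = 5134756, and √5134756 = 2266.
So n = (2 + 2266) / 6 = 2268/6 = 378.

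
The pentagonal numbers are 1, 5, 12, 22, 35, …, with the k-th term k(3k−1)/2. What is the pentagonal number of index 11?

176

The 11th pentagonal number is n(3n−1)/2 with n = 11.
11·(3·11 − 1)/2 = 11·32/2 = 11·16 = 176.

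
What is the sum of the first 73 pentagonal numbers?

197173

Σ i(3i−1)/2 = (3Σi² − Σi) / 2 over i = 1..73.
Σi = 2701 and Σi² = 132349.
(3·132349 − 1·2701) / 2 = 394346/2 = 197173.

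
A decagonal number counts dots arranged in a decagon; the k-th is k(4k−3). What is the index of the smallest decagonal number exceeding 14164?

60

Solve n(4n−3) > 14164 for integer n.
The largest n with value ≤ 14164 is 59 (since 13747 ≤ 14164 < 14220), so the first above is n = 60, value 14220.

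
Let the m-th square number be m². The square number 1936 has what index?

We need n² = 1936, so n = √1936 = 44.

44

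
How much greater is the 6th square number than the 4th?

6² = 36 and 4² = 16.
Difference: 36 − 16 = 20.

20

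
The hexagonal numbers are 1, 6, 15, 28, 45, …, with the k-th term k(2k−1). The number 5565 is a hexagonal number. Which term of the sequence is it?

Set n(2n−1) = 5565, giving 2n² − n − 5565 = 0.
The discriminant is 1 + 8·5565 = 44521, and √44521 = 211.
So n = (1 + 211) / 4 = 212/4 = 53.
Check: 53·(2·53 − 1) = 5565. ✓

53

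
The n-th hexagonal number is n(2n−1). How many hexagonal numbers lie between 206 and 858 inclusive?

The n-th hexagonal number is n(2n−1).
Smallest index with value ≥ 206: n = 11 (giving 231).
Largest index with value ≤ 858: n = 20 (giving 780).
Indices 11 through 20: 10 terms.

10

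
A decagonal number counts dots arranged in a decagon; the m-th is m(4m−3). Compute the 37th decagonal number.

The 37th decagonal number is n(4n−3) with n = 37.
37·(4·37 − 3) = 37·145 = 5365.

5365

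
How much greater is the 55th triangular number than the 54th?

Consecutive triangular numbers differ by n: T_{55} − T_{54} = 55.

55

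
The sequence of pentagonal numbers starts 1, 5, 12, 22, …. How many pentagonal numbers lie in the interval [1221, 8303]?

46

The n-th pentagonal number is n(3n−1)/2.
Smallest index with value ≥ 1221: n = 29 (giving 1247).
Largest index with value ≤ 8303: n = 74 (giving 8177).
Indices 29 through 74: 46 terms.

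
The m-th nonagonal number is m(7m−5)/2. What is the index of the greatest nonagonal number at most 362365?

322

Solve n(7n−5)/2 ≤ 362365 for integer n.
n = 322 gives 362089 ≤ 362365, while n = 323 gives 364344 > 362365; so the answer is index 322.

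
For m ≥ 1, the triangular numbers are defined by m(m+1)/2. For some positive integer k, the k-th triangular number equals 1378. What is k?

52

Set n(n+1)/2 = 1378, giving n² + n − 2756 = 0.
The discriminant is 1 + 8·1378 = 11025, and √11025 = 105.
So n = (-1 + 105) / 2 = 104/2 = 52.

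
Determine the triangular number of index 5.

15

5·6/2 = 30/2 = 15.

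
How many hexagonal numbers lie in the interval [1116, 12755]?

The n-th hexagonal number is n(2n−1).
Smallest index with value ≥ 1116: n = 24 (giving 1128).
Largest index with value ≤ 12755: n = 80 (giving 12720).
Indices 24 through 80: 57 terms.

57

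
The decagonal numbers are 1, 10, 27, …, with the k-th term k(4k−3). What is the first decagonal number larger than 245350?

247257

Solve n(4n−3) > 245350 for integer n.
The largest n with value ≤ 245350 is 248 (since 245272 ≤ 245350 < 247257), so the first above is n = 249, value 247257.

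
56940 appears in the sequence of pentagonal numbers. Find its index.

195

Set n(3n−1)/2 = 56940, giving 3n² − n − 113880 = 0.
The discriminant is 1 + 24·56940 = 1366561, and √1366561 = 1169.
So n = (1 + 1169) / 6 = 1170/6 = 195.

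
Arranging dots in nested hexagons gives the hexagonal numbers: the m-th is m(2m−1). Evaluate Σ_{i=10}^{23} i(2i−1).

Σ i(2i−1) = 2Σi² − Σi over i = 10..23.
Σi = 276 − 45 = 231 and Σi² = 4324 − 285 = 4039.
2·4039 − 1·231 = 7847.

7847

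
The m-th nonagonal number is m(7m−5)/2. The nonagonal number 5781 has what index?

41

Set n(7n−5)/2 = 5781, giving 7n² − 5n − 11562 = 0.
The discriminant is 25 + 56·5781 = 323761, and √323761 = 569.
So n = (5 + 569) / 14 = 574/14 = 41.
Check: 41·(7·41 − 5)/2 = 5781. ✓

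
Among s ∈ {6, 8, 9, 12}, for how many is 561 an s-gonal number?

s = 6: P(6, 17) = 561. ✓
s = 8: P(8, 14) = 560 and P(8, 15) = 645; 561 is not s-gonal.
s = 9: P(9, 13) = 559 and P(9, 14) = 651; 561 is not s-gonal.
s = 12: P(12, 11) = 561. ✓
Hits: s ∈ {6, 12} → 2.

2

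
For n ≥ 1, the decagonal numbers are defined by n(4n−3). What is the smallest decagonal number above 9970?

10251

Solve n(4n−3) > 9970 for integer n.
The largest n with value ≤ 9970 is 50 (since 9850 ≤ 9970 < 10251), so the first above is n = 51, value 10251.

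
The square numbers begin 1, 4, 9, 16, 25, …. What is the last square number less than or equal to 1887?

Solve n² ≤ 1887 for integer n.
n = 43 gives 1849 ≤ 1887, while n = 44 gives 1936 > 1887; so the answer is 1849.

1849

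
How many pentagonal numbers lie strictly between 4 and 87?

6

The n-th pentagonal number is n(3n−1)/2.
Smallest index with value > 4: n = 2 (giving 5).
Largest index with value < 87: n = 7 (giving 70).
Indices 2 through 7: 6 terms.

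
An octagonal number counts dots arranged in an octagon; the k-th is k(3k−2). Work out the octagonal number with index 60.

10680

60·(3·60 − 2) = 60·178 = 10680.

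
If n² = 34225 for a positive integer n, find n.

185

We need n² = 34225, so n = √34225 = 185.
Check: 185² = 34225. ✓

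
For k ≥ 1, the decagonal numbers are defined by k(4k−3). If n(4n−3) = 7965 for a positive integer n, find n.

Set n(4n−3) = 7965, giving 4n² − 3n − 7965 = 0.
So n = (3 + 357) / 8 = 360/8 = 45.

45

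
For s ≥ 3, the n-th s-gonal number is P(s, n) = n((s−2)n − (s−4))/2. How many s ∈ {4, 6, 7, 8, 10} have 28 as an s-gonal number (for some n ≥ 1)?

s = 4: P(4, 5) = 25 and P(4, 6) = 36; 28 is not s-gonal.
s = 6: P(6, 4) = 28. ✓
s = 7: P(7, 3) = 18 and P(7, 4) = 34; 28 is not s-gonal.
s = 8: P(8, 3) = 21 and P(8, 4) = 40; 28 is not s-gonal.
s = 10: P(10, 3) = 27 and P(10, 4) = 52; 28 is not s-gonal.
Hits: s ∈ {6} → 1.

1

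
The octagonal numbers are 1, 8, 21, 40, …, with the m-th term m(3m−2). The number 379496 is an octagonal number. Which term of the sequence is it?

Set n(3n−2) = 379496, giving 3n² − 2n − 379496 = 0.
The discriminant is 4 + 12·379496 = 4553956, and √4553956 = 2134.
So n = (2 + 2134) / 6 = 2136/6 = 356.

356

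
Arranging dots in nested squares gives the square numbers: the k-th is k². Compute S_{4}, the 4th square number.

The 4th square number is n² with n = 4.
4² = 16.

16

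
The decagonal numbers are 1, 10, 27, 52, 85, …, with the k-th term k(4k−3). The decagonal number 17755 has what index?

Set n(4n−3) = 17755, giving 4n² − 3n − 17755 = 0.
The discriminant is 9 + 16·17755 = 284089, and √284089 = 533.
So n = (3 + 533) / 8 = 536/8 = 67.
Check: 67·(4·67 − 3) = 17755. ✓

67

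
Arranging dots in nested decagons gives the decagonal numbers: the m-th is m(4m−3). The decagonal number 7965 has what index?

Set n(4n−3) = 7965, giving 4n² − 3n − 7965 = 0.
The discriminant is 9 + 16·7965 = 127449, and √127449 = 357.
So n = (3 + 357) / 8 = 360/8 = 45.
Check: 45·(4·45 − 3) = 7965. ✓

45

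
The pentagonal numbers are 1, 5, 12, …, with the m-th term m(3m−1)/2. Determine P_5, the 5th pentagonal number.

35

5·(3·5 − 1)/2 = 5·14/2 = 5·7 = 35.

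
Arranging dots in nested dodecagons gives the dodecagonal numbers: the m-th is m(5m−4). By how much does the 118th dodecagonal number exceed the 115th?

118·(5·118 − 4) = 69148 and 115·(5·115 − 4) = 65665.
Difference: 69148 − 65665 = 3483.

3483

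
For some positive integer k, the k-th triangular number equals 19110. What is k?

195

Set n(n+1)/2 = 19110, giving n² + n − 38220 = 0.
The discriminant is 1 + 8·19110 = 152881, and √152881 = 391.
So n = (-1 + 391) / 2 = 390/2 = 195.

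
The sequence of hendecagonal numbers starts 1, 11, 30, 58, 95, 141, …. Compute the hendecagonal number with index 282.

356871

The 282nd hendecagonal number is n(9n−7)/2 with n = 282.
282·(9·282 − 7)/2 = 282·2531/2 = 356871.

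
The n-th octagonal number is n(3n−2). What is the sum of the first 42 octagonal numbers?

Σ i(3i−2) = 3Σi² − 2Σi over i = 1..42.
Σi = 903 and Σi² = 25585.
3·25585 − 2·903 = 74949.

74949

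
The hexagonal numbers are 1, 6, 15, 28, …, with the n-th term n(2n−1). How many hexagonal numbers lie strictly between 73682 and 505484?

The n-th hexagonal number is n(2n−1).
Smallest index with value > 73682: n = 193 (giving 74305).
Largest index with value < 505484: n = 502 (giving 503506).
Indices 193 through 502: 310 terms.

310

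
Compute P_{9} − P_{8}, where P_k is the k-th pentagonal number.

Consecutive pentagonal numbers differ by 3n − 2: here 3·9 − 2 = 25.

25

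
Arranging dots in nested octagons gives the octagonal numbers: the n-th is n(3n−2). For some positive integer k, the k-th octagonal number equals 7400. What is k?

Set n(3n−2) = 7400, giving 3n² − 2n − 7400 = 0.
So n = (2 + 298) / 6 = 300/6 = 50.
Check: 50·(3·50 − 2) = 7400. ✓

50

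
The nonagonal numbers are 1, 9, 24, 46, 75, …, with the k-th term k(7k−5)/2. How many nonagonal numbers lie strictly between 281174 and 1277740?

321

The n-th nonagonal number is n(7n−5)/2.
Smallest index with value > 281174: n = 284 (giving 281586).
Largest index with value < 1277740: n = 604 (giving 1275346).
Indices 284 through 604: 321 terms.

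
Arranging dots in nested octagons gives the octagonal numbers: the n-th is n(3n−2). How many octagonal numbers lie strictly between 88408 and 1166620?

The n-th octagonal number is n(3n−2).
Smallest index with value > 88408: n = 173 (giving 89441).
Largest index with value < 1166620: n = 623 (giving 1163141).
Indices 173 through 623: 451 terms.

451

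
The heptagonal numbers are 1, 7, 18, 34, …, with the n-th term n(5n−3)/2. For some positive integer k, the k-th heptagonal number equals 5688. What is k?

Set n(5n−3)/2 = 5688, giving 5n² − 3n − 11376 = 0.
So n = (3 + 477) / 10 = 480/10 = 48.

48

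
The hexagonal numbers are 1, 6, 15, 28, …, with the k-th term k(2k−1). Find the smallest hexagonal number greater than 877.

946

Solve n(2n−1) > 877 for integer n.
The largest n with value ≤ 877 is 21 (since 861 ≤ 877 < 946), so the first above is n = 22, value 946.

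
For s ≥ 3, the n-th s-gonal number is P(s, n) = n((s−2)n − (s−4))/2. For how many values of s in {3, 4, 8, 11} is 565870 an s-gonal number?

1

s = 3: P(3, 1063) = 565516 and P(3, 1064) = 566580; 565870 is not s-gonal.
s = 4: P(4, 752) = 565504 and P(4, 753) = 567009; 565870 is not s-gonal.
s = 8: P(8, 434) = 564200 and P(8, 435) = 566805; 565870 is not s-gonal.
s = 11: P(11, 355) = 565870. ✓
Hits: s ∈ {11} → 1.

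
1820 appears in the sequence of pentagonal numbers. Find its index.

Set n(3n−1)/2 = 1820, giving 3n² − n − 3640 = 0.
The discriminant is 1 + 24·1820 = 43681, and √43681 = 209.
So n = (1 + 209) / 6 = 210/6 = 35.

35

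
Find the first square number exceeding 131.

144

Solve n² > 131 for integer n.
The largest n with value ≤ 131 is 11 (since 121 ≤ 131 < 144), so the first above is n = 12, value 144.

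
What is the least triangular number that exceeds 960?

Solve n(n+1)/2 > 960 for integer n.
The largest n with value ≤ 960 is 43 (since 946 ≤ 960 < 990), so the first above is n = 44, value 990.

990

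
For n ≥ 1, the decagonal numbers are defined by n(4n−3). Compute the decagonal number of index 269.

288637

The 269th decagonal number is n(4n−3) with n = 269.
269·(4·269 − 3) = 269·1073 = 288637.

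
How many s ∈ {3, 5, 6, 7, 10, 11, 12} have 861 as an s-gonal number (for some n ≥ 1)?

s = 3: P(3, 41) = 861. ✓
s = 5: P(5, 24) = 852 and P(5, 25) = 925; 861 is not s-gonal.
s = 6: P(6, 21) = 861. ✓
s = 7: P(7, 18) = 783 and P(7, 19) = 874; 861 is not s-gonal.
s = 10: P(10, 15) = 855 and P(10, 16) = 976; 861 is not s-gonal.
s = 11: P(11, 14) = 833 and P(11, 15) = 960; 861 is not s-gonal.
s = 12: P(12, 13) = 793 and P(12, 14) = 924; 861 is not s-gonal.
Hits: s ∈ {3, 6} → 2.

2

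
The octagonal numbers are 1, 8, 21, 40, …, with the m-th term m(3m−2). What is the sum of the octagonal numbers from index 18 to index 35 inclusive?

38421

Σ i(3i−2) = 3Σi² − 2Σi over i = 18..35.
Σi = 630 − 153 = 477 and Σi² = 14910 − 1785 = 13125.
3·13125 − 2·477 = 38421.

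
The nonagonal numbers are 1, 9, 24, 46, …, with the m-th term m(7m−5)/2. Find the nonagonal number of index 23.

The 23rd nonagonal number is n(7n−5)/2 with n = 23.
23·(7·23 − 5)/2 = 23·156/2 = 23·78 = 1794.

1794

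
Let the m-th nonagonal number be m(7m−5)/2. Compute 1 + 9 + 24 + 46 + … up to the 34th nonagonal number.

46410

Σ i(7i−5)/2 = (7Σi² − 5Σi) / 2 over i = 1..34.
Σi = 595 and Σi² = 13685.
(7·13685 − 5·595) / 2 = 92820/2 = 46410.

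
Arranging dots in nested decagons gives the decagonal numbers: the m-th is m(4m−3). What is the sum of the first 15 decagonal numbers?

Σ i(4i−3) = 4Σi² − 3Σi over i = 1..15.
Σi = 120 and Σi² = 1240.
4·1240 − 3·120 = 4600.

4600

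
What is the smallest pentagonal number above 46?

Solve n(3n−1)/2 > 46 for integer n.
The largest n with value ≤ 46 is 5 (since 35 ≤ 46 < 51), so the first above is n = 6, value 51.

51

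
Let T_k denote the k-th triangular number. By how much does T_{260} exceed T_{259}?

260

Consecutive triangular numbers differ by n: T_{260} − T_{259} = 260.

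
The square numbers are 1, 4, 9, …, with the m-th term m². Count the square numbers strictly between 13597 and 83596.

173

The n-th square number is n².
Smallest index with value > 13597: n = 117 (giving 13689).
Largest index with value < 83596: n = 289 (giving 83521).
Indices 117 through 289: 173 terms.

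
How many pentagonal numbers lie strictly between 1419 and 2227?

The n-th pentagonal number is n(3n−1)/2.
Smallest index with value > 1419: n = 31 (giving 1426).
Largest index with value < 2227: n = 38 (giving 2147).
Indices 31 through 38: 8 terms.

8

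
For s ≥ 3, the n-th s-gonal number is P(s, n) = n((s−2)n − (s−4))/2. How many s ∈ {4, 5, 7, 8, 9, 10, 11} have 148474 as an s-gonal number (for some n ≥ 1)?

1

s = 4: P(4, 385) = 148225 and P(4, 386) = 148996; 148474 is not s-gonal.
s = 5: P(5, 314) = 147737 and P(5, 315) = 148680; 148474 is not s-gonal.
s = 7: P(7, 244) = 148474. ✓
s = 8: P(8, 222) = 147408 and P(8, 223) = 148741; 148474 is not s-gonal.
s = 9: P(9, 206) = 148011 and P(9, 207) = 149454; 148474 is not s-gonal.
s = 10: P(10, 193) = 148417 and P(10, 194) = 149962; 148474 is not s-gonal.
s = 11: P(11, 182) = 148421 and P(11, 183) = 150060; 148474 is not s-gonal.
Hits: s ∈ {7} → 1.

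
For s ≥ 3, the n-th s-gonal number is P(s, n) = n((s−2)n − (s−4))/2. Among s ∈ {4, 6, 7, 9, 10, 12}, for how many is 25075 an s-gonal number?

s = 4: P(4, 158) = 24964 and P(4, 159) = 25281; 25075 is not s-gonal.
s = 6: P(6, 112) = 24976 and P(6, 113) = 25425; 25075 is not s-gonal.
s = 7: P(7, 100) = 24850 and P(7, 101) = 25351; 25075 is not s-gonal.
s = 9: P(9, 85) = 25075. ✓
s = 10: P(10, 79) = 24727 and P(10, 80) = 25360; 25075 is not s-gonal.
s = 12: P(12, 71) = 24921 and P(12, 72) = 25632; 25075 is not s-gonal.
Hits: s ∈ {9} → 1.

1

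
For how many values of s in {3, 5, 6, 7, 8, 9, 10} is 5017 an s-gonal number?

1

s = 3: P(3, 99) = 4950 and P(3, 100) = 5050; 5017 is not s-gonal.
s = 5: P(5, 58) = 5017. ✓
s = 6: P(6, 50) = 4950 and P(6, 51) = 5151; 5017 is not s-gonal.
s = 7: P(7, 45) = 4995 and P(7, 46) = 5221; 5017 is not s-gonal.
s = 8: P(8, 41) = 4961 and P(8, 42) = 5208; 5017 is not s-gonal.
s = 9: P(9, 38) = 4959 and P(9, 39) = 5226; 5017 is not s-gonal.
s = 10: P(10, 35) = 4795 and P(10, 36) = 5076; 5017 is not s-gonal.
Hits: s ∈ {5} → 1.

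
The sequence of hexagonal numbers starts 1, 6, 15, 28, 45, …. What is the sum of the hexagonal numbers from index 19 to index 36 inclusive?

27699

Σ i(2i−1) = 2Σi² − Σi over i = 19..36.
Σi = 666 − 171 = 495 and Σi² = 16206 − 2109 = 14097.
2·14097 − 1·495 = 27699.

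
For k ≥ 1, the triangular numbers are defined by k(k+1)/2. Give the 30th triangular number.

465

The 30th triangular number is n(n+1)/2 with n = 30.
30·31/2 = 930/2 = 465.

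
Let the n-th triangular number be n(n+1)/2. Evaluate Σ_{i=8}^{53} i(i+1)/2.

26151

Σ i(i+1)/2 = (Σi² + Σi) / 2 over i = 8..53.
Σi = 1431 − 28 = 1403 and Σi² = 51039 − 140 = 50899.
(1·50899 + 1·1403) / 2 = 52302/2 = 26151.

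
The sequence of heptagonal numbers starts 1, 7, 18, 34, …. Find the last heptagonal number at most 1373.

Solve n(5n−3)/2 ≤ 1373 for integer n.
n = 23 gives 1288 ≤ 1373, while n = 24 gives 1404 > 1373; so the answer is 1288.

1288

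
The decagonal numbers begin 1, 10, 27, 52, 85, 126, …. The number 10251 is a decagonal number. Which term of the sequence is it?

51

Set n(4n−3) = 10251, giving 4n² − 3n − 10251 = 0.
So n = (3 + 405) / 8 = 408/8 = 51.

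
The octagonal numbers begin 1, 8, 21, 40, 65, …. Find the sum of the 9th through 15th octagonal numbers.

Σ i(3i−2) = 3Σi² − 2Σi over i = 9..15.
Σi = 120 − 36 = 84 and Σi² = 1240 − 204 = 1036.
3·1036 − 2·84 = 2940.

2940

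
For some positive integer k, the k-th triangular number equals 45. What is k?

9

Set n(n+1)/2 = 45, giving n² + n − 90 = 0.
The discriminant is 1 + 8·45 = 361, and √361 = 19.
So n = (-1 + 19) / 2 = 18/2 = 9.
Check: 9·10/2 = 45. ✓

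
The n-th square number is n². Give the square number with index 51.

The 51st square number is n² with n = 51.
51² = 2601.

2601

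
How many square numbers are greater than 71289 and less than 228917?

The n-th square number is n².
Smallest index with value > 71289: n = 268 (giving 71824).
Largest index with value < 228917: n = 478 (giving 228484).
Indices 268 through 478: 211 terms.

211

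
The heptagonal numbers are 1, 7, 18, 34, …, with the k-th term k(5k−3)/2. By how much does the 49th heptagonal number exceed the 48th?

241

Consecutive heptagonal numbers differ by 5n − 4: here 5·49 − 4 = 241.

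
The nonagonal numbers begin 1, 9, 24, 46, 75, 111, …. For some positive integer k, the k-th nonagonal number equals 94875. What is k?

Set n(7n−5)/2 = 94875, giving 7n² − 5n − 189750 = 0.
The discriminant is 25 + 56·94875 = 5313025, and √5313025 = 2305.
So n = (5 + 2305) / 14 = 2310/14 = 165.

165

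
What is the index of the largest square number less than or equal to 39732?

Solve n² ≤ 39732 for integer n.
n = 199 gives 39601 ≤ 39732, while n = 200 gives 40000 > 39732; so the answer is index 199.

199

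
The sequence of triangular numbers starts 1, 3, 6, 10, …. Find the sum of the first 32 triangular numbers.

5984

Σ i(i+1)/2 = (Σi² + Σi) / 2 over i = 1..32.
Σi = 528 and Σi² = 11440.
(1·11440 + 1·528) / 2 = 11968/2 = 5984.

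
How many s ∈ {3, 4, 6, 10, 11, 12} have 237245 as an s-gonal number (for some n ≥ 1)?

s = 3: P(3, 688) = 237016 and P(3, 689) = 237705; 237245 is not s-gonal.
s = 4: P(4, 487) = 237169 and P(4, 488) = 238144; 237245 is not s-gonal.
s = 6: P(6, 344) = 236328 and P(6, 345) = 237705; 237245 is not s-gonal.
s = 10: P(10, 243) = 235467 and P(10, 244) = 237412; 237245 is not s-gonal.
s = 11: P(11, 230) = 237245. ✓
s = 12: P(12, 218) = 236748 and P(12, 219) = 238929; 237245 is not s-gonal.
Hits: s ∈ {11} → 1.

1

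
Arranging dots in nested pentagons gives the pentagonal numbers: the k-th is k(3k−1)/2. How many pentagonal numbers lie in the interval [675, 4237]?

32

The n-th pentagonal number is n(3n−1)/2.
Smallest index with value ≥ 675: n = 22 (giving 715).
Largest index with value ≤ 4237: n = 53 (giving 4187).
Indices 22 through 53: 32 terms.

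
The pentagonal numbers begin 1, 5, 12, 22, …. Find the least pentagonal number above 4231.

Solve n(3n−1)/2 > 4231 for integer n.
The largest n with value ≤ 4231 is 53 (since 4187 ≤ 4231 < 4347), so the first above is n = 54, value 4347.

4347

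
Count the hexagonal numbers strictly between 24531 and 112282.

126

The n-th hexagonal number is n(2n−1).
Smallest index with value > 24531: n = 112 (giving 24976).
Largest index with value < 112282: n = 237 (giving 112101).
Indices 112 through 237: 126 terms.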